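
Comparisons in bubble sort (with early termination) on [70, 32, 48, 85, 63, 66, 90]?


Algorithm: bubble sort (with early termination)
Input: [70, 32, 48, 85, 63, 66, 90]
Sorted: [32, 48, 63, 66, 70, 85, 90]

15


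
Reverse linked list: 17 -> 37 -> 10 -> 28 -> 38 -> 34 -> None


Step 1: curr=17, set curr.next=prev(None) | reversed so far: 17
Step 2: curr=37, set curr.next=prev(17) | reversed so far: 37 -> 17
Step 3: curr=10, set curr.next=prev(37) | reversed so far: 10 -> 37 -> 17
Step 4: curr=28, set curr.next=prev(10) | reversed so far: 28 -> 10 -> 37 -> 17
Step 5: curr=38, set curr.next=prev(28) | reversed so far: 38 -> 28 -> 10 -> 37 -> 17
Step 6: curr=34, set curr.next=prev(38) | reversed so far: 34 -> 38 -> 28 -> 10 -> 37 -> 17

34 -> 38 -> 28 -> 10 -> 37 -> 17 -> None


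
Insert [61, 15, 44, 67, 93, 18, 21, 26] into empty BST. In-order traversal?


Insert 61: root
Insert 15: L from 61
Insert 44: L from 61 -> R from 15
Insert 67: R from 61
Insert 93: R from 61 -> R from 67
Insert 18: L from 61 -> R from 15 -> L from 44
Insert 21: L from 61 -> R from 15 -> L from 44 -> R from 18
Insert 26: L from 61 -> R from 15 -> L from 44 -> R from 18 -> R from 21

In-order: [15, 18, 21, 26, 44, 61, 67, 93]


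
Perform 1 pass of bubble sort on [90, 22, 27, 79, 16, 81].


Initial: [90, 22, 27, 79, 16, 81]
Pass 1: [22, 27, 79, 16, 81, 90] (5 swaps)

After 1 pass: [22, 27, 79, 16, 81, 90]


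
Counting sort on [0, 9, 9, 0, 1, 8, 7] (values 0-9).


Input: [0, 9, 9, 0, 1, 8, 7]
Counts: [2, 1, 0, 0, 0, 0, 0, 1, 1, 2]

Sorted: [0, 0, 1, 7, 8, 9, 9]


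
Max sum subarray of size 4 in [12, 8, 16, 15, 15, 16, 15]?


[0:4]: 51
[1:5]: 54
[2:6]: 62
[3:7]: 61

Max: 62 at [2:6]


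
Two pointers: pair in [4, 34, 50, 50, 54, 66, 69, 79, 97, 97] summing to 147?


lo=0(4)+hi=9(97)=101
lo=1(34)+hi=9(97)=131
lo=2(50)+hi=9(97)=147

Yes: 50+97=147


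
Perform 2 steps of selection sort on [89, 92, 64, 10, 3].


Initial: [89, 92, 64, 10, 3]
Step 1: min=3 at 4
  Swap: [3, 92, 64, 10, 89]
Step 2: min=10 at 3
  Swap: [3, 10, 64, 92, 89]

After 2 steps: [3, 10, 64, 92, 89]


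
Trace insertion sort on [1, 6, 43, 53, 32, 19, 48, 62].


Initial: [1, 6, 43, 53, 32, 19, 48, 62]
Insert 6: [1, 6, 43, 53, 32, 19, 48, 62]
Insert 43: [1, 6, 43, 53, 32, 19, 48, 62]
Insert 53: [1, 6, 43, 53, 32, 19, 48, 62]
Insert 32: [1, 6, 32, 43, 53, 19, 48, 62]
Insert 19: [1, 6, 19, 32, 43, 53, 48, 62]
Insert 48: [1, 6, 19, 32, 43, 48, 53, 62]
Insert 62: [1, 6, 19, 32, 43, 48, 53, 62]

Sorted: [1, 6, 19, 32, 43, 48, 53, 62]


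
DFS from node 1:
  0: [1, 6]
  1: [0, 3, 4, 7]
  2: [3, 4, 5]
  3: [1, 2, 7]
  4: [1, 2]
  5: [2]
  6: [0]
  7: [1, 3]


Visit 1, push [7, 4, 3, 0]
Visit 0, push [6]
Visit 6, push []
Visit 3, push [7, 2]
Visit 2, push [5, 4]
Visit 4, push []
Visit 5, push []
Visit 7, push []

DFS order: [1, 0, 6, 3, 2, 4, 5, 7]


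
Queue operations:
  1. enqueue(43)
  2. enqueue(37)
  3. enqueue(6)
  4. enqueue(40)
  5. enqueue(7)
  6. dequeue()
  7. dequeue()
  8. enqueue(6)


enqueue(43) -> [43]
enqueue(37) -> [43, 37]
enqueue(6) -> [43, 37, 6]
enqueue(40) -> [43, 37, 6, 40]
enqueue(7) -> [43, 37, 6, 40, 7]
dequeue()->43, [37, 6, 40, 7]
dequeue()->37, [6, 40, 7]
enqueue(6) -> [6, 40, 7, 6]

Final queue: [6, 40, 7, 6]


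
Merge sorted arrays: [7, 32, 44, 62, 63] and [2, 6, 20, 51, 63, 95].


Take 2 from B
Take 6 from B
Take 7 from A
Take 20 from B
Take 32 from A
Take 44 from A
Take 51 from B
Take 62 from A
Take 63 from A

Merged: [2, 6, 7, 20, 32, 44, 51, 62, 63, 63, 95]


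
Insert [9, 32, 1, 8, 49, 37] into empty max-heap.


Insert 9: [9]
Insert 32: [32, 9]
Insert 1: [32, 9, 1]
Insert 8: [32, 9, 1, 8]
Insert 49: [49, 32, 1, 8, 9]
Insert 37: [49, 32, 37, 8, 9, 1]

Final heap: [49, 32, 37, 8, 9, 1]


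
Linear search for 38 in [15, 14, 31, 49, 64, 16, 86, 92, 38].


i=0: 15!=38
i=1: 14!=38
i=2: 31!=38
i=3: 49!=38
i=4: 64!=38
i=5: 16!=38
i=6: 86!=38
i=7: 92!=38
i=8: 38==38 found!

Found at 8, 9 comps


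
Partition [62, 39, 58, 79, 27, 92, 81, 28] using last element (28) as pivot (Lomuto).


Pivot: 28
  27 <= 28: swap -> [27, 39, 58, 79, 62, 92, 81, 28]
Place pivot at 1: [27, 28, 58, 79, 62, 92, 81, 39]

Partitioned: [27, 28, 58, 79, 62, 92, 81, 39]


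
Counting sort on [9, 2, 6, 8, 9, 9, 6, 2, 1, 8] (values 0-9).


Input: [9, 2, 6, 8, 9, 9, 6, 2, 1, 8]
Counts: [0, 1, 2, 0, 0, 0, 2, 0, 2, 3]

Sorted: [1, 2, 2, 6, 6, 8, 8, 9, 9, 9]


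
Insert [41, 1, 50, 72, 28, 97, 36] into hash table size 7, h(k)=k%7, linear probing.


Insert 41: h=6 -> slot 6
Insert 1: h=1 -> slot 1
Insert 50: h=1, 1 probes -> slot 2
Insert 72: h=2, 1 probes -> slot 3
Insert 28: h=0 -> slot 0
Insert 97: h=6, 5 probes -> slot 4
Insert 36: h=1, 4 probes -> slot 5

Table: [28, 1, 50, 72, 97, 36, 41]


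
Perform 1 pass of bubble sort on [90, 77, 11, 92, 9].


Initial: [90, 77, 11, 92, 9]
Pass 1: [77, 11, 90, 9, 92] (3 swaps)

After 1 pass: [77, 11, 90, 9, 92]


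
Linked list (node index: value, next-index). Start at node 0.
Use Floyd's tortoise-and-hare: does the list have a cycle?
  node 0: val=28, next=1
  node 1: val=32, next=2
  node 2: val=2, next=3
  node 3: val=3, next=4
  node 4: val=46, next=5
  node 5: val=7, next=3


Floyd's tortoise (slow, +1) and hare (fast, +2):
  init: slow=0, fast=0
  step 1: slow=1, fast=2
  step 2: slow=2, fast=4
  step 3: slow=3, fast=3
  slow == fast at node 3: cycle detected

Cycle: yes


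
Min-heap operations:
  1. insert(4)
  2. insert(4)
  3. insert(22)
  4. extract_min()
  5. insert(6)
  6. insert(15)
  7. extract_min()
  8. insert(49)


insert(4) -> [4]
insert(4) -> [4, 4]
insert(22) -> [4, 4, 22]
extract_min()->4, [4, 22]
insert(6) -> [4, 22, 6]
insert(15) -> [4, 15, 6, 22]
extract_min()->4, [6, 15, 22]
insert(49) -> [6, 15, 22, 49]

Final heap: [6, 15, 22, 49]


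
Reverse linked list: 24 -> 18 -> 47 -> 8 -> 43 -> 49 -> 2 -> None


Step 1: curr=24, set curr.next=prev(None) | reversed so far: 24
Step 2: curr=18, set curr.next=prev(24) | reversed so far: 18 -> 24
Step 3: curr=47, set curr.next=prev(18) | reversed so far: 47 -> 18 -> 24
Step 4: curr=8, set curr.next=prev(47) | reversed so far: 8 -> 47 -> 18 -> 24
Step 5: curr=43, set curr.next=prev(8) | reversed so far: 43 -> 8 -> 47 -> 18 -> 24
Step 6: curr=49, set curr.next=prev(43) | reversed so far: 49 -> 43 -> 8 -> 47 -> 18 -> 24
Step 7: curr=2, set curr.next=prev(49) | reversed so far: 2 -> 49 -> 43 -> 8 -> 47 -> 18 -> 24

2 -> 49 -> 43 -> 8 -> 47 -> 18 -> 24 -> None


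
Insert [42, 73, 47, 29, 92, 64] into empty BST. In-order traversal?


Insert 42: root
Insert 73: R from 42
Insert 47: R from 42 -> L from 73
Insert 29: L from 42
Insert 92: R from 42 -> R from 73
Insert 64: R from 42 -> L from 73 -> R from 47

In-order: [29, 42, 47, 64, 73, 92]


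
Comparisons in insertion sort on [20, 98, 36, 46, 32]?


Algorithm: insertion sort
Input: [20, 98, 36, 46, 32]
Sorted: [20, 32, 36, 46, 98]

9


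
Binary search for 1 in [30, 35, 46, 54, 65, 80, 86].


Step 1: lo=0, hi=6, mid=3, val=54
Step 2: lo=0, hi=2, mid=1, val=35
Step 3: lo=0, hi=0, mid=0, val=30

Not found


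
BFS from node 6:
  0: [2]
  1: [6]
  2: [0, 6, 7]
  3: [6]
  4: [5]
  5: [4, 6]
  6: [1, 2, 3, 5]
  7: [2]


Visit 6, enqueue [1, 2, 3, 5]
Visit 1, enqueue []
Visit 2, enqueue [0, 7]
Visit 3, enqueue []
Visit 5, enqueue [4]
Visit 0, enqueue []
Visit 7, enqueue []
Visit 4, enqueue []

BFS order: [6, 1, 2, 3, 5, 0, 7, 4]


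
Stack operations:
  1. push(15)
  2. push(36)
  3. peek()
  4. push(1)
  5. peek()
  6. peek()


push(15) -> [15]
push(36) -> [15, 36]
peek()->36
push(1) -> [15, 36, 1]
peek()->1
peek()->1

Final stack: [15, 36, 1]


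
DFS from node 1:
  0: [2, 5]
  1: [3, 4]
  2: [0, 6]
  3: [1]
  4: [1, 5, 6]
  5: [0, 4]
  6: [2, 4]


Visit 1, push [4, 3]
Visit 3, push []
Visit 4, push [6, 5]
Visit 5, push [0]
Visit 0, push [2]
Visit 2, push [6]
Visit 6, push []

DFS order: [1, 3, 4, 5, 0, 2, 6]


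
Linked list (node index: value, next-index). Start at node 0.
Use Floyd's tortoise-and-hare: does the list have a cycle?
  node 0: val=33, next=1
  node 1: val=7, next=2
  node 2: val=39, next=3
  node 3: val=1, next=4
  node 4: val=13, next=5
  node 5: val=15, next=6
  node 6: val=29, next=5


Floyd's tortoise (slow, +1) and hare (fast, +2):
  init: slow=0, fast=0
  step 1: slow=1, fast=2
  step 2: slow=2, fast=4
  step 3: slow=3, fast=6
  step 4: slow=4, fast=6
  step 5: slow=5, fast=6
  step 6: slow=6, fast=6
  slow == fast at node 6: cycle detected

Cycle: yes


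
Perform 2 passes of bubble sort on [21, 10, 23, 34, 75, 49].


Initial: [21, 10, 23, 34, 75, 49]
Pass 1: [10, 21, 23, 34, 49, 75] (2 swaps)
Pass 2: [10, 21, 23, 34, 49, 75] (0 swaps)

After 2 passes: [10, 21, 23, 34, 49, 75]


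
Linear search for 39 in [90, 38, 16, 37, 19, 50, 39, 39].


i=0: 90!=39
i=1: 38!=39
i=2: 16!=39
i=3: 37!=39
i=4: 19!=39
i=5: 50!=39
i=6: 39==39 found!

Found at 6, 7 comps


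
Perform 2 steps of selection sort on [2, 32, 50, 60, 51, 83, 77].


Initial: [2, 32, 50, 60, 51, 83, 77]
Step 1: min=2 at 0
  Swap: [2, 32, 50, 60, 51, 83, 77]
Step 2: min=32 at 1
  Swap: [2, 32, 50, 60, 51, 83, 77]

After 2 steps: [2, 32, 50, 60, 51, 83, 77]


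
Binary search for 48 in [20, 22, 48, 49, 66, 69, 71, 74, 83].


Step 1: lo=0, hi=8, mid=4, val=66
Step 2: lo=0, hi=3, mid=1, val=22
Step 3: lo=2, hi=3, mid=2, val=48

Found at index 2


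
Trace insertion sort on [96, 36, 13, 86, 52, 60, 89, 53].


Initial: [96, 36, 13, 86, 52, 60, 89, 53]
Insert 36: [36, 96, 13, 86, 52, 60, 89, 53]
Insert 13: [13, 36, 96, 86, 52, 60, 89, 53]
Insert 86: [13, 36, 86, 96, 52, 60, 89, 53]
Insert 52: [13, 36, 52, 86, 96, 60, 89, 53]
Insert 60: [13, 36, 52, 60, 86, 96, 89, 53]
Insert 89: [13, 36, 52, 60, 86, 89, 96, 53]
Insert 53: [13, 36, 52, 53, 60, 86, 89, 96]

Sorted: [13, 36, 52, 53, 60, 86, 89, 96]


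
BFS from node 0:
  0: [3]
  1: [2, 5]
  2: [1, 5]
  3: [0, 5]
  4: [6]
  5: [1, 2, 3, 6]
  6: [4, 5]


Visit 0, enqueue [3]
Visit 3, enqueue [5]
Visit 5, enqueue [1, 2, 6]
Visit 1, enqueue []
Visit 2, enqueue []
Visit 6, enqueue [4]
Visit 4, enqueue []

BFS order: [0, 3, 5, 1, 2, 6, 4]


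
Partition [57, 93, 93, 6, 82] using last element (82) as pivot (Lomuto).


Pivot: 82
  57 <= 82: advance i (no swap)
  6 <= 82: swap -> [57, 6, 93, 93, 82]
Place pivot at 2: [57, 6, 82, 93, 93]

Partitioned: [57, 6, 82, 93, 93]


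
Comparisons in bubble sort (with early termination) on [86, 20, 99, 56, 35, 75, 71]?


Algorithm: bubble sort (with early termination)
Input: [86, 20, 99, 56, 35, 75, 71]
Sorted: [20, 35, 56, 71, 75, 86, 99]

18


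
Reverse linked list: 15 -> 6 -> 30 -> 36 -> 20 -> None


Step 1: curr=15, set curr.next=prev(None) | reversed so far: 15
Step 2: curr=6, set curr.next=prev(15) | reversed so far: 6 -> 15
Step 3: curr=30, set curr.next=prev(6) | reversed so far: 30 -> 6 -> 15
Step 4: curr=36, set curr.next=prev(30) | reversed so far: 36 -> 30 -> 6 -> 15
Step 5: curr=20, set curr.next=prev(36) | reversed so far: 20 -> 36 -> 30 -> 6 -> 15

20 -> 36 -> 30 -> 6 -> 15 -> None


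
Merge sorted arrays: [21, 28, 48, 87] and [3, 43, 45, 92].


Take 3 from B
Take 21 from A
Take 28 from A
Take 43 from B
Take 45 from B
Take 48 from A
Take 87 from A

Merged: [3, 21, 28, 43, 45, 48, 87, 92]


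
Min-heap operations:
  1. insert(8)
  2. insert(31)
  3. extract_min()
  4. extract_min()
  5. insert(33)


insert(8) -> [8]
insert(31) -> [8, 31]
extract_min()->8, [31]
extract_min()->31, []
insert(33) -> [33]

Final heap: [33]


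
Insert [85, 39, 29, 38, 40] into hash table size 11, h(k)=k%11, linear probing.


Insert 85: h=8 -> slot 8
Insert 39: h=6 -> slot 6
Insert 29: h=7 -> slot 7
Insert 38: h=5 -> slot 5
Insert 40: h=7, 2 probes -> slot 9

Table: [None, None, None, None, None, 38, 39, 29, 85, 40, None]


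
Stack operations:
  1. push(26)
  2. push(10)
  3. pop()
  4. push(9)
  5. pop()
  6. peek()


push(26) -> [26]
push(10) -> [26, 10]
pop()->10, [26]
push(9) -> [26, 9]
pop()->9, [26]
peek()->26

Final stack: [26]


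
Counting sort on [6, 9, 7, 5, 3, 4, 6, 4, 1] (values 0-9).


Input: [6, 9, 7, 5, 3, 4, 6, 4, 1]
Counts: [0, 1, 0, 1, 2, 1, 2, 1, 0, 1]

Sorted: [1, 3, 4, 4, 5, 6, 6, 7, 9]


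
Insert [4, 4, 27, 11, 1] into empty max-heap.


Insert 4: [4]
Insert 4: [4, 4]
Insert 27: [27, 4, 4]
Insert 11: [27, 11, 4, 4]
Insert 1: [27, 11, 4, 4, 1]

Final heap: [27, 11, 4, 4, 1]


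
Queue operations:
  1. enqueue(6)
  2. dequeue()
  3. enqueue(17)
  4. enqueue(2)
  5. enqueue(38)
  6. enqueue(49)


enqueue(6) -> [6]
dequeue()->6, []
enqueue(17) -> [17]
enqueue(2) -> [17, 2]
enqueue(38) -> [17, 2, 38]
enqueue(49) -> [17, 2, 38, 49]

Final queue: [17, 2, 38, 49]


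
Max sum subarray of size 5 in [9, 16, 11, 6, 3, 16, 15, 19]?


[0:5]: 45
[1:6]: 52
[2:7]: 51
[3:8]: 59

Max: 59 at [3:8]


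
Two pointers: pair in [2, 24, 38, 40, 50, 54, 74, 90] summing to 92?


lo=0(2)+hi=7(90)=92

Yes: 2+90=92


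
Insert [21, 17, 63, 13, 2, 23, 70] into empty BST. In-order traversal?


Insert 21: root
Insert 17: L from 21
Insert 63: R from 21
Insert 13: L from 21 -> L from 17
Insert 2: L from 21 -> L from 17 -> L from 13
Insert 23: R from 21 -> L from 63
Insert 70: R from 21 -> R from 63

In-order: [2, 13, 17, 21, 23, 63, 70]


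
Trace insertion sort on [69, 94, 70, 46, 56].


Initial: [69, 94, 70, 46, 56]
Insert 94: [69, 94, 70, 46, 56]
Insert 70: [69, 70, 94, 46, 56]
Insert 46: [46, 69, 70, 94, 56]
Insert 56: [46, 56, 69, 70, 94]

Sorted: [46, 56, 69, 70, 94]


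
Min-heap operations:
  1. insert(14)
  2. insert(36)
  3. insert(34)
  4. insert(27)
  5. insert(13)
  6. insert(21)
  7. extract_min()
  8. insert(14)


insert(14) -> [14]
insert(36) -> [14, 36]
insert(34) -> [14, 36, 34]
insert(27) -> [14, 27, 34, 36]
insert(13) -> [13, 14, 34, 36, 27]
insert(21) -> [13, 14, 21, 36, 27, 34]
extract_min()->13, [14, 27, 21, 36, 34]
insert(14) -> [14, 27, 14, 36, 34, 21]

Final heap: [14, 27, 14, 36, 34, 21]


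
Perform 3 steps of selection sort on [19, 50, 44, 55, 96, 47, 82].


Initial: [19, 50, 44, 55, 96, 47, 82]
Step 1: min=19 at 0
  Swap: [19, 50, 44, 55, 96, 47, 82]
Step 2: min=44 at 2
  Swap: [19, 44, 50, 55, 96, 47, 82]
Step 3: min=47 at 5
  Swap: [19, 44, 47, 55, 96, 50, 82]

After 3 steps: [19, 44, 47, 55, 96, 50, 82]


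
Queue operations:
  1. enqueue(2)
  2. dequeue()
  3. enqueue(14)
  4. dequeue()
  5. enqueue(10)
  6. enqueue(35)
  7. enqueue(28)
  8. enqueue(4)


enqueue(2) -> [2]
dequeue()->2, []
enqueue(14) -> [14]
dequeue()->14, []
enqueue(10) -> [10]
enqueue(35) -> [10, 35]
enqueue(28) -> [10, 35, 28]
enqueue(4) -> [10, 35, 28, 4]

Final queue: [10, 35, 28, 4]


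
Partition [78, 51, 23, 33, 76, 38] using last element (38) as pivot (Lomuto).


Pivot: 38
  23 <= 38: swap -> [23, 51, 78, 33, 76, 38]
  33 <= 38: swap -> [23, 33, 78, 51, 76, 38]
Place pivot at 2: [23, 33, 38, 51, 76, 78]

Partitioned: [23, 33, 38, 51, 76, 78]


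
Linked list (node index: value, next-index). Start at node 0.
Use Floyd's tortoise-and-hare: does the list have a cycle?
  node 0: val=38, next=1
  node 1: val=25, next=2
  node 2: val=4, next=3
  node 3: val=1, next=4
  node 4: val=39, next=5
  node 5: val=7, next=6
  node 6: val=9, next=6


Floyd's tortoise (slow, +1) and hare (fast, +2):
  init: slow=0, fast=0
  step 1: slow=1, fast=2
  step 2: slow=2, fast=4
  step 3: slow=3, fast=6
  step 4: slow=4, fast=6
  step 5: slow=5, fast=6
  step 6: slow=6, fast=6
  slow == fast at node 6: cycle detected

Cycle: yes


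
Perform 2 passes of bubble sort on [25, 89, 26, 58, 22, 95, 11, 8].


Initial: [25, 89, 26, 58, 22, 95, 11, 8]
Pass 1: [25, 26, 58, 22, 89, 11, 8, 95] (5 swaps)
Pass 2: [25, 26, 22, 58, 11, 8, 89, 95] (3 swaps)

After 2 passes: [25, 26, 22, 58, 11, 8, 89, 95]


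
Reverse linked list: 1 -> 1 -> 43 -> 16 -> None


Step 1: curr=1, set curr.next=prev(None) | reversed so far: 1
Step 2: curr=1, set curr.next=prev(1) | reversed so far: 1 -> 1
Step 3: curr=43, set curr.next=prev(1) | reversed so far: 43 -> 1 -> 1
Step 4: curr=16, set curr.next=prev(43) | reversed so far: 16 -> 43 -> 1 -> 1

16 -> 43 -> 1 -> 1 -> None


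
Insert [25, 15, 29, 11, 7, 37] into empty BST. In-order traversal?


Insert 25: root
Insert 15: L from 25
Insert 29: R from 25
Insert 11: L from 25 -> L from 15
Insert 7: L from 25 -> L from 15 -> L from 11
Insert 37: R from 25 -> R from 29

In-order: [7, 11, 15, 25, 29, 37]


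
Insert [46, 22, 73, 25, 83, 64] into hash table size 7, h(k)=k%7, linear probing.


Insert 46: h=4 -> slot 4
Insert 22: h=1 -> slot 1
Insert 73: h=3 -> slot 3
Insert 25: h=4, 1 probes -> slot 5
Insert 83: h=6 -> slot 6
Insert 64: h=1, 1 probes -> slot 2

Table: [None, 22, 64, 73, 46, 25, 83]


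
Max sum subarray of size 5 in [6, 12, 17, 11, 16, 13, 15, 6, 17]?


[0:5]: 62
[1:6]: 69
[2:7]: 72
[3:8]: 61
[4:9]: 67

Max: 72 at [2:7]


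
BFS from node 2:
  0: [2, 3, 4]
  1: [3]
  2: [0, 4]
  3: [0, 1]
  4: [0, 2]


Visit 2, enqueue [0, 4]
Visit 0, enqueue [3]
Visit 4, enqueue []
Visit 3, enqueue [1]
Visit 1, enqueue []

BFS order: [2, 0, 4, 3, 1]


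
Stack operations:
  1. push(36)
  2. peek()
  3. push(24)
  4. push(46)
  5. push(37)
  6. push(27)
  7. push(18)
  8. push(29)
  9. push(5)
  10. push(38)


push(36) -> [36]
peek()->36
push(24) -> [36, 24]
push(46) -> [36, 24, 46]
push(37) -> [36, 24, 46, 37]
push(27) -> [36, 24, 46, 37, 27]
push(18) -> [36, 24, 46, 37, 27, 18]
push(29) -> [36, 24, 46, 37, 27, 18, 29]
push(5) -> [36, 24, 46, 37, 27, 18, 29, 5]
push(38) -> [36, 24, 46, 37, 27, 18, 29, 5, 38]

Final stack: [36, 24, 46, 37, 27, 18, 29, 5, 38]


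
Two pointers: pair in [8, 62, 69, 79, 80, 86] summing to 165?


lo=0(8)+hi=5(86)=94
lo=1(62)+hi=5(86)=148
lo=2(69)+hi=5(86)=155
lo=3(79)+hi=5(86)=165

Yes: 79+86=165


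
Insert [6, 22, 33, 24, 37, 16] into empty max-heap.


Insert 6: [6]
Insert 22: [22, 6]
Insert 33: [33, 6, 22]
Insert 24: [33, 24, 22, 6]
Insert 37: [37, 33, 22, 6, 24]
Insert 16: [37, 33, 22, 6, 24, 16]

Final heap: [37, 33, 22, 6, 24, 16]


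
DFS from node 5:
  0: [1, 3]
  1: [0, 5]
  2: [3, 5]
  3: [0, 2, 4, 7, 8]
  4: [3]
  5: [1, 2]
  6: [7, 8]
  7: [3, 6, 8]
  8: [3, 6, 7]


Visit 5, push [2, 1]
Visit 1, push [0]
Visit 0, push [3]
Visit 3, push [8, 7, 4, 2]
Visit 2, push []
Visit 4, push []
Visit 7, push [8, 6]
Visit 6, push [8]
Visit 8, push []

DFS order: [5, 1, 0, 3, 2, 4, 7, 6, 8]


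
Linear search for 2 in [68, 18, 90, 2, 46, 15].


i=0: 68!=2
i=1: 18!=2
i=2: 90!=2
i=3: 2==2 found!

Found at 3, 4 comps


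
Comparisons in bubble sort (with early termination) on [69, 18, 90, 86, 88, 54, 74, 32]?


Algorithm: bubble sort (with early termination)
Input: [69, 18, 90, 86, 88, 54, 74, 32]
Sorted: [18, 32, 54, 69, 74, 86, 88, 90]

28


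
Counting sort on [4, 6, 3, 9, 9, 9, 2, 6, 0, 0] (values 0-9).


Input: [4, 6, 3, 9, 9, 9, 2, 6, 0, 0]
Counts: [2, 0, 1, 1, 1, 0, 2, 0, 0, 3]

Sorted: [0, 0, 2, 3, 4, 6, 6, 9, 9, 9]


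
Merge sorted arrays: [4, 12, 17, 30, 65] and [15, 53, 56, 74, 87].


Take 4 from A
Take 12 from A
Take 15 from B
Take 17 from A
Take 30 from A
Take 53 from B
Take 56 from B
Take 65 from A

Merged: [4, 12, 15, 17, 30, 53, 56, 65, 74, 87]


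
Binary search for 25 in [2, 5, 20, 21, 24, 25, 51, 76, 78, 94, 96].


Step 1: lo=0, hi=10, mid=5, val=25

Found at index 5


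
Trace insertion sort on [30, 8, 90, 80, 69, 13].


Initial: [30, 8, 90, 80, 69, 13]
Insert 8: [8, 30, 90, 80, 69, 13]
Insert 90: [8, 30, 90, 80, 69, 13]
Insert 80: [8, 30, 80, 90, 69, 13]
Insert 69: [8, 30, 69, 80, 90, 13]
Insert 13: [8, 13, 30, 69, 80, 90]

Sorted: [8, 13, 30, 69, 80, 90]


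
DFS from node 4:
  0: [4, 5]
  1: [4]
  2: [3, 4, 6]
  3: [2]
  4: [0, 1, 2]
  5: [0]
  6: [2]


Visit 4, push [2, 1, 0]
Visit 0, push [5]
Visit 5, push []
Visit 1, push []
Visit 2, push [6, 3]
Visit 3, push []
Visit 6, push []

DFS order: [4, 0, 5, 1, 2, 3, 6]


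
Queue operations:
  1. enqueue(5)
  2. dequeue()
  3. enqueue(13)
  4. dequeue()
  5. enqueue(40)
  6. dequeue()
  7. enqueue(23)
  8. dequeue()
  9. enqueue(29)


enqueue(5) -> [5]
dequeue()->5, []
enqueue(13) -> [13]
dequeue()->13, []
enqueue(40) -> [40]
dequeue()->40, []
enqueue(23) -> [23]
dequeue()->23, []
enqueue(29) -> [29]

Final queue: [29]


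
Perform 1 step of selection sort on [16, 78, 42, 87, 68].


Initial: [16, 78, 42, 87, 68]
Step 1: min=16 at 0
  Swap: [16, 78, 42, 87, 68]

After 1 step: [16, 78, 42, 87, 68]


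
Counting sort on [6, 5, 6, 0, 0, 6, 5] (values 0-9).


Input: [6, 5, 6, 0, 0, 6, 5]
Counts: [2, 0, 0, 0, 0, 2, 3, 0, 0, 0]

Sorted: [0, 0, 5, 5, 6, 6, 6]


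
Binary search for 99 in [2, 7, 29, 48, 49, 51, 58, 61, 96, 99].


Step 1: lo=0, hi=9, mid=4, val=49
Step 2: lo=5, hi=9, mid=7, val=61
Step 3: lo=8, hi=9, mid=8, val=96
Step 4: lo=9, hi=9, mid=9, val=99

Found at index 9


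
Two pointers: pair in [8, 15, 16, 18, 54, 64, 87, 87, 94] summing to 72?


lo=0(8)+hi=8(94)=102
lo=0(8)+hi=7(87)=95
lo=0(8)+hi=6(87)=95
lo=0(8)+hi=5(64)=72

Yes: 8+64=72


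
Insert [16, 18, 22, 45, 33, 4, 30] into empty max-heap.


Insert 16: [16]
Insert 18: [18, 16]
Insert 22: [22, 16, 18]
Insert 45: [45, 22, 18, 16]
Insert 33: [45, 33, 18, 16, 22]
Insert 4: [45, 33, 18, 16, 22, 4]
Insert 30: [45, 33, 30, 16, 22, 4, 18]

Final heap: [45, 33, 30, 16, 22, 4, 18]


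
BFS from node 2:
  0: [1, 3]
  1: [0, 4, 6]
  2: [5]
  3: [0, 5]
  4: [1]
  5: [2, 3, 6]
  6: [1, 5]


Visit 2, enqueue [5]
Visit 5, enqueue [3, 6]
Visit 3, enqueue [0]
Visit 6, enqueue [1]
Visit 0, enqueue []
Visit 1, enqueue [4]
Visit 4, enqueue []

BFS order: [2, 5, 3, 6, 0, 1, 4]


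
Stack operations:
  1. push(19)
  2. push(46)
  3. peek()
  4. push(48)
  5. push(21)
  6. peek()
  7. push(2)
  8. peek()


push(19) -> [19]
push(46) -> [19, 46]
peek()->46
push(48) -> [19, 46, 48]
push(21) -> [19, 46, 48, 21]
peek()->21
push(2) -> [19, 46, 48, 21, 2]
peek()->2

Final stack: [19, 46, 48, 21, 2]


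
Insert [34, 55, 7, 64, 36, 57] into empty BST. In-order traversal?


Insert 34: root
Insert 55: R from 34
Insert 7: L from 34
Insert 64: R from 34 -> R from 55
Insert 36: R from 34 -> L from 55
Insert 57: R from 34 -> R from 55 -> L from 64

In-order: [7, 34, 36, 55, 57, 64]


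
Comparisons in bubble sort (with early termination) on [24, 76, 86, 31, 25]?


Algorithm: bubble sort (with early termination)
Input: [24, 76, 86, 31, 25]
Sorted: [24, 25, 31, 76, 86]

10


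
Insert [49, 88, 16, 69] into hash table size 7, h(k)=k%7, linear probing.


Insert 49: h=0 -> slot 0
Insert 88: h=4 -> slot 4
Insert 16: h=2 -> slot 2
Insert 69: h=6 -> slot 6

Table: [49, None, 16, None, 88, None, 69]


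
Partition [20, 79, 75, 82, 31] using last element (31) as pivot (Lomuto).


Pivot: 31
  20 <= 31: advance i (no swap)
Place pivot at 1: [20, 31, 75, 82, 79]

Partitioned: [20, 31, 75, 82, 79]


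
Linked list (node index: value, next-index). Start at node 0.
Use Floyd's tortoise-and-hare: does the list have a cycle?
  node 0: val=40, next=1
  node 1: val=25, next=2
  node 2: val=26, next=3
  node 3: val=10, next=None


Floyd's tortoise (slow, +1) and hare (fast, +2):
  init: slow=0, fast=0
  step 1: slow=1, fast=2
  step 2: fast 2->3->None, no cycle

Cycle: no


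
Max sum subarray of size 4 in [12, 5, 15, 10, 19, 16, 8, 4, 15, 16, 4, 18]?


[0:4]: 42
[1:5]: 49
[2:6]: 60
[3:7]: 53
[4:8]: 47
[5:9]: 43
[6:10]: 43
[7:11]: 39
[8:12]: 53

Max: 60 at [2:6]


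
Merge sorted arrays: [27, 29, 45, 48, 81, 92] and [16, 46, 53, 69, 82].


Take 16 from B
Take 27 from A
Take 29 from A
Take 45 from A
Take 46 from B
Take 48 from A
Take 53 from B
Take 69 from B
Take 81 from A
Take 82 from B

Merged: [16, 27, 29, 45, 46, 48, 53, 69, 81, 82, 92]


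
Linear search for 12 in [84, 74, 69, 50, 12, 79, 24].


i=0: 84!=12
i=1: 74!=12
i=2: 69!=12
i=3: 50!=12
i=4: 12==12 found!

Found at 4, 5 comps


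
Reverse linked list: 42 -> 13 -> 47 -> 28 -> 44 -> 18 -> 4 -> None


Step 1: curr=42, set curr.next=prev(None) | reversed so far: 42
Step 2: curr=13, set curr.next=prev(42) | reversed so far: 13 -> 42
Step 3: curr=47, set curr.next=prev(13) | reversed so far: 47 -> 13 -> 42
Step 4: curr=28, set curr.next=prev(47) | reversed so far: 28 -> 47 -> 13 -> 42
Step 5: curr=44, set curr.next=prev(28) | reversed so far: 44 -> 28 -> 47 -> 13 -> 42
Step 6: curr=18, set curr.next=prev(44) | reversed so far: 18 -> 44 -> 28 -> 47 -> 13 -> 42
Step 7: curr=4, set curr.next=prev(18) | reversed so far: 4 -> 18 -> 44 -> 28 -> 47 -> 13 -> 42

4 -> 18 -> 44 -> 28 -> 47 -> 13 -> 42 -> None


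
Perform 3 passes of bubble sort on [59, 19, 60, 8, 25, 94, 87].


Initial: [59, 19, 60, 8, 25, 94, 87]
Pass 1: [19, 59, 8, 25, 60, 87, 94] (4 swaps)
Pass 2: [19, 8, 25, 59, 60, 87, 94] (2 swaps)
Pass 3: [8, 19, 25, 59, 60, 87, 94] (1 swaps)

After 3 passes: [8, 19, 25, 59, 60, 87, 94]


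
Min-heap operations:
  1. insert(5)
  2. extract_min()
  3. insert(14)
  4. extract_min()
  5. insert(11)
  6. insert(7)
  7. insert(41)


insert(5) -> [5]
extract_min()->5, []
insert(14) -> [14]
extract_min()->14, []
insert(11) -> [11]
insert(7) -> [7, 11]
insert(41) -> [7, 11, 41]

Final heap: [7, 11, 41]


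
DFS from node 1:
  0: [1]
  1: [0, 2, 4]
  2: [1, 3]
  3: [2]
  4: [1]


Visit 1, push [4, 2, 0]
Visit 0, push []
Visit 2, push [3]
Visit 3, push []
Visit 4, push []

DFS order: [1, 0, 2, 3, 4]


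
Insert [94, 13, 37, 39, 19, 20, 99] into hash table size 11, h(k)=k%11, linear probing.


Insert 94: h=6 -> slot 6
Insert 13: h=2 -> slot 2
Insert 37: h=4 -> slot 4
Insert 39: h=6, 1 probes -> slot 7
Insert 19: h=8 -> slot 8
Insert 20: h=9 -> slot 9
Insert 99: h=0 -> slot 0

Table: [99, None, 13, None, 37, None, 94, 39, 19, 20, None]


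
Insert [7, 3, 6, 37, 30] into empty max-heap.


Insert 7: [7]
Insert 3: [7, 3]
Insert 6: [7, 3, 6]
Insert 37: [37, 7, 6, 3]
Insert 30: [37, 30, 6, 3, 7]

Final heap: [37, 30, 6, 3, 7]


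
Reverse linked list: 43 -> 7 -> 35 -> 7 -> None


Step 1: curr=43, set curr.next=prev(None) | reversed so far: 43
Step 2: curr=7, set curr.next=prev(43) | reversed so far: 7 -> 43
Step 3: curr=35, set curr.next=prev(7) | reversed so far: 35 -> 7 -> 43
Step 4: curr=7, set curr.next=prev(35) | reversed so far: 7 -> 35 -> 7 -> 43

7 -> 35 -> 7 -> 43 -> None


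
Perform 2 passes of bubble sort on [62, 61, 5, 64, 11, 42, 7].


Initial: [62, 61, 5, 64, 11, 42, 7]
Pass 1: [61, 5, 62, 11, 42, 7, 64] (5 swaps)
Pass 2: [5, 61, 11, 42, 7, 62, 64] (4 swaps)

After 2 passes: [5, 61, 11, 42, 7, 62, 64]


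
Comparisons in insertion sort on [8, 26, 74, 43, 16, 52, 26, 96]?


Algorithm: insertion sort
Input: [8, 26, 74, 43, 16, 52, 26, 96]
Sorted: [8, 16, 26, 26, 43, 52, 74, 96]

15


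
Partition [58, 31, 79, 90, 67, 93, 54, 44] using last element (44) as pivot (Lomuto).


Pivot: 44
  31 <= 44: swap -> [31, 58, 79, 90, 67, 93, 54, 44]
Place pivot at 1: [31, 44, 79, 90, 67, 93, 54, 58]

Partitioned: [31, 44, 79, 90, 67, 93, 54, 58]


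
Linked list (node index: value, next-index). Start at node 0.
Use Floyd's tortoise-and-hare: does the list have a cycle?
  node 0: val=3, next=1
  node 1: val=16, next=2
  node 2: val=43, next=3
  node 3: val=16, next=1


Floyd's tortoise (slow, +1) and hare (fast, +2):
  init: slow=0, fast=0
  step 1: slow=1, fast=2
  step 2: slow=2, fast=1
  step 3: slow=3, fast=3
  slow == fast at node 3: cycle detected

Cycle: yes


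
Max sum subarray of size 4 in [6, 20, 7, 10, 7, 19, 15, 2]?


[0:4]: 43
[1:5]: 44
[2:6]: 43
[3:7]: 51
[4:8]: 43

Max: 51 at [3:7]


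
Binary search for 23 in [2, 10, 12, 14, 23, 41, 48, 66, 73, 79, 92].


Step 1: lo=0, hi=10, mid=5, val=41
Step 2: lo=0, hi=4, mid=2, val=12
Step 3: lo=3, hi=4, mid=3, val=14
Step 4: lo=4, hi=4, mid=4, val=23

Found at index 4


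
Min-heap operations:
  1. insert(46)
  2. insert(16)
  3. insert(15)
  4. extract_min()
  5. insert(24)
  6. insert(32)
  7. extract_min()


insert(46) -> [46]
insert(16) -> [16, 46]
insert(15) -> [15, 46, 16]
extract_min()->15, [16, 46]
insert(24) -> [16, 46, 24]
insert(32) -> [16, 32, 24, 46]
extract_min()->16, [24, 32, 46]

Final heap: [24, 32, 46]


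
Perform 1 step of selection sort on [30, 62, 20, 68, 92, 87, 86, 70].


Initial: [30, 62, 20, 68, 92, 87, 86, 70]
Step 1: min=20 at 2
  Swap: [20, 62, 30, 68, 92, 87, 86, 70]

After 1 step: [20, 62, 30, 68, 92, 87, 86, 70]


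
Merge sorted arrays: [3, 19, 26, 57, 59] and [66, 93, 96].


Take 3 from A
Take 19 from A
Take 26 from A
Take 57 from A
Take 59 from A

Merged: [3, 19, 26, 57, 59, 66, 93, 96]


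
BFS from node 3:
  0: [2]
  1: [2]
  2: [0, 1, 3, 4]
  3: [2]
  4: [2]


Visit 3, enqueue [2]
Visit 2, enqueue [0, 1, 4]
Visit 0, enqueue []
Visit 1, enqueue []
Visit 4, enqueue []

BFS order: [3, 2, 0, 1, 4]


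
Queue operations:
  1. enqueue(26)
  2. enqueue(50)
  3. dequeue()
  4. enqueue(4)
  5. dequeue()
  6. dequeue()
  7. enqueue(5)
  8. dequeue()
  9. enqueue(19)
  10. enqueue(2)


enqueue(26) -> [26]
enqueue(50) -> [26, 50]
dequeue()->26, [50]
enqueue(4) -> [50, 4]
dequeue()->50, [4]
dequeue()->4, []
enqueue(5) -> [5]
dequeue()->5, []
enqueue(19) -> [19]
enqueue(2) -> [19, 2]

Final queue: [19, 2]


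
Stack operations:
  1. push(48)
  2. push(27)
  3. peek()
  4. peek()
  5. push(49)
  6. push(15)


push(48) -> [48]
push(27) -> [48, 27]
peek()->27
peek()->27
push(49) -> [48, 27, 49]
push(15) -> [48, 27, 49, 15]

Final stack: [48, 27, 49, 15]


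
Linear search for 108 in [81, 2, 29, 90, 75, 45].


i=0: 81!=108
i=1: 2!=108
i=2: 29!=108
i=3: 90!=108
i=4: 75!=108
i=5: 45!=108

Not found, 6 comps


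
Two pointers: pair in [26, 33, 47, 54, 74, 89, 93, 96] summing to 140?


lo=0(26)+hi=7(96)=122
lo=1(33)+hi=7(96)=129
lo=2(47)+hi=7(96)=143
lo=2(47)+hi=6(93)=140

Yes: 47+93=140


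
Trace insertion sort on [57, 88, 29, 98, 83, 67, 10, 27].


Initial: [57, 88, 29, 98, 83, 67, 10, 27]
Insert 88: [57, 88, 29, 98, 83, 67, 10, 27]
Insert 29: [29, 57, 88, 98, 83, 67, 10, 27]
Insert 98: [29, 57, 88, 98, 83, 67, 10, 27]
Insert 83: [29, 57, 83, 88, 98, 67, 10, 27]
Insert 67: [29, 57, 67, 83, 88, 98, 10, 27]
Insert 10: [10, 29, 57, 67, 83, 88, 98, 27]
Insert 27: [10, 27, 29, 57, 67, 83, 88, 98]

Sorted: [10, 27, 29, 57, 67, 83, 88, 98]


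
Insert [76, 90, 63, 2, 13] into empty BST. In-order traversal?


Insert 76: root
Insert 90: R from 76
Insert 63: L from 76
Insert 2: L from 76 -> L from 63
Insert 13: L from 76 -> L from 63 -> R from 2

In-order: [2, 13, 63, 76, 90]


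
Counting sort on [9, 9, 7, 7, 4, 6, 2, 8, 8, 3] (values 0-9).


Input: [9, 9, 7, 7, 4, 6, 2, 8, 8, 3]
Counts: [0, 0, 1, 1, 1, 0, 1, 2, 2, 2]

Sorted: [2, 3, 4, 6, 7, 7, 8, 8, 9, 9]


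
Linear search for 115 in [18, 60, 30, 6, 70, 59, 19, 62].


i=0: 18!=115
i=1: 60!=115
i=2: 30!=115
i=3: 6!=115
i=4: 70!=115
i=5: 59!=115
i=6: 19!=115
i=7: 62!=115

Not found, 8 comps


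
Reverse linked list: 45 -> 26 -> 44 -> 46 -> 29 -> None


Step 1: curr=45, set curr.next=prev(None) | reversed so far: 45
Step 2: curr=26, set curr.next=prev(45) | reversed so far: 26 -> 45
Step 3: curr=44, set curr.next=prev(26) | reversed so far: 44 -> 26 -> 45
Step 4: curr=46, set curr.next=prev(44) | reversed so far: 46 -> 44 -> 26 -> 45
Step 5: curr=29, set curr.next=prev(46) | reversed so far: 29 -> 46 -> 44 -> 26 -> 45

29 -> 46 -> 44 -> 26 -> 45 -> None


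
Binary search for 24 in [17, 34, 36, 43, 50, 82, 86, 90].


Step 1: lo=0, hi=7, mid=3, val=43
Step 2: lo=0, hi=2, mid=1, val=34
Step 3: lo=0, hi=0, mid=0, val=17

Not found


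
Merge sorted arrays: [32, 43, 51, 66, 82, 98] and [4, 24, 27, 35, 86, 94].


Take 4 from B
Take 24 from B
Take 27 from B
Take 32 from A
Take 35 from B
Take 43 from A
Take 51 from A
Take 66 from A
Take 82 from A
Take 86 from B
Take 94 from B

Merged: [4, 24, 27, 32, 35, 43, 51, 66, 82, 86, 94, 98]


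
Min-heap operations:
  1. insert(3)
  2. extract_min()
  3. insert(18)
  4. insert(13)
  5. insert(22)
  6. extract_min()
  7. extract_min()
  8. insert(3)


insert(3) -> [3]
extract_min()->3, []
insert(18) -> [18]
insert(13) -> [13, 18]
insert(22) -> [13, 18, 22]
extract_min()->13, [18, 22]
extract_min()->18, [22]
insert(3) -> [3, 22]

Final heap: [3, 22]


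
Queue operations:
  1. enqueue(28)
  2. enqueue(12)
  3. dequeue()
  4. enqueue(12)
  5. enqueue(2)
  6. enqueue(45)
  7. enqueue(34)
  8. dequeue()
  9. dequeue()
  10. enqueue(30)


enqueue(28) -> [28]
enqueue(12) -> [28, 12]
dequeue()->28, [12]
enqueue(12) -> [12, 12]
enqueue(2) -> [12, 12, 2]
enqueue(45) -> [12, 12, 2, 45]
enqueue(34) -> [12, 12, 2, 45, 34]
dequeue()->12, [12, 2, 45, 34]
dequeue()->12, [2, 45, 34]
enqueue(30) -> [2, 45, 34, 30]

Final queue: [2, 45, 34, 30]


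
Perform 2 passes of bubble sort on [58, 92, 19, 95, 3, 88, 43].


Initial: [58, 92, 19, 95, 3, 88, 43]
Pass 1: [58, 19, 92, 3, 88, 43, 95] (4 swaps)
Pass 2: [19, 58, 3, 88, 43, 92, 95] (4 swaps)

After 2 passes: [19, 58, 3, 88, 43, 92, 95]


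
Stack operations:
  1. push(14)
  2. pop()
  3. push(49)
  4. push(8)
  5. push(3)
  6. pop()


push(14) -> [14]
pop()->14, []
push(49) -> [49]
push(8) -> [49, 8]
push(3) -> [49, 8, 3]
pop()->3, [49, 8]

Final stack: [49, 8]


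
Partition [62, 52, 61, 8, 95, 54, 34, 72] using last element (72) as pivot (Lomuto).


Pivot: 72
  62 <= 72: advance i (no swap)
  52 <= 72: advance i (no swap)
  61 <= 72: advance i (no swap)
  8 <= 72: advance i (no swap)
  54 <= 72: swap -> [62, 52, 61, 8, 54, 95, 34, 72]
  34 <= 72: swap -> [62, 52, 61, 8, 54, 34, 95, 72]
Place pivot at 6: [62, 52, 61, 8, 54, 34, 72, 95]

Partitioned: [62, 52, 61, 8, 54, 34, 72, 95]


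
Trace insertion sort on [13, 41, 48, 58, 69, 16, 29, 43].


Initial: [13, 41, 48, 58, 69, 16, 29, 43]
Insert 41: [13, 41, 48, 58, 69, 16, 29, 43]
Insert 48: [13, 41, 48, 58, 69, 16, 29, 43]
Insert 58: [13, 41, 48, 58, 69, 16, 29, 43]
Insert 69: [13, 41, 48, 58, 69, 16, 29, 43]
Insert 16: [13, 16, 41, 48, 58, 69, 29, 43]
Insert 29: [13, 16, 29, 41, 48, 58, 69, 43]
Insert 43: [13, 16, 29, 41, 43, 48, 58, 69]

Sorted: [13, 16, 29, 41, 43, 48, 58, 69]


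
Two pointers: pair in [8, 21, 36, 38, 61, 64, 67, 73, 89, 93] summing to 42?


lo=0(8)+hi=9(93)=101
lo=0(8)+hi=8(89)=97
lo=0(8)+hi=7(73)=81
lo=0(8)+hi=6(67)=75
lo=0(8)+hi=5(64)=72
lo=0(8)+hi=4(61)=69
lo=0(8)+hi=3(38)=46
lo=0(8)+hi=2(36)=44
lo=0(8)+hi=1(21)=29

No pair found


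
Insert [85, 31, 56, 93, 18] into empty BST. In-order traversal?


Insert 85: root
Insert 31: L from 85
Insert 56: L from 85 -> R from 31
Insert 93: R from 85
Insert 18: L from 85 -> L from 31

In-order: [18, 31, 56, 85, 93]


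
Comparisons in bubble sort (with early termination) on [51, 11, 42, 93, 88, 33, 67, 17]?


Algorithm: bubble sort (with early termination)
Input: [51, 11, 42, 93, 88, 33, 67, 17]
Sorted: [11, 17, 33, 42, 51, 67, 88, 93]

28


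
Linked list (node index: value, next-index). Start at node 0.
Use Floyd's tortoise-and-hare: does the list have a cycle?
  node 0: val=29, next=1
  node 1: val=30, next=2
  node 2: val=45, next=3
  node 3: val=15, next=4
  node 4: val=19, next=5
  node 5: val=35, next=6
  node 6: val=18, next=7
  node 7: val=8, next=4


Floyd's tortoise (slow, +1) and hare (fast, +2):
  init: slow=0, fast=0
  step 1: slow=1, fast=2
  step 2: slow=2, fast=4
  step 3: slow=3, fast=6
  step 4: slow=4, fast=4
  slow == fast at node 4: cycle detected

Cycle: yes


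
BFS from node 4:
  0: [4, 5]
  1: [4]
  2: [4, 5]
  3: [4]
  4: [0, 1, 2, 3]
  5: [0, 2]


Visit 4, enqueue [0, 1, 2, 3]
Visit 0, enqueue [5]
Visit 1, enqueue []
Visit 2, enqueue []
Visit 3, enqueue []
Visit 5, enqueue []

BFS order: [4, 0, 1, 2, 3, 5]


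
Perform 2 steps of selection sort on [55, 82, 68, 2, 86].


Initial: [55, 82, 68, 2, 86]
Step 1: min=2 at 3
  Swap: [2, 82, 68, 55, 86]
Step 2: min=55 at 3
  Swap: [2, 55, 68, 82, 86]

After 2 steps: [2, 55, 68, 82, 86]


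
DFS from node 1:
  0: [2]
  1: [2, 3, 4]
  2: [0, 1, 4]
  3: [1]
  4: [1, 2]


Visit 1, push [4, 3, 2]
Visit 2, push [4, 0]
Visit 0, push []
Visit 4, push []
Visit 3, push []

DFS order: [1, 2, 0, 4, 3]


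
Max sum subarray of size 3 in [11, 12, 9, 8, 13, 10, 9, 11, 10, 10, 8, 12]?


[0:3]: 32
[1:4]: 29
[2:5]: 30
[3:6]: 31
[4:7]: 32
[5:8]: 30
[6:9]: 30
[7:10]: 31
[8:11]: 28
[9:12]: 30

Max: 32 at [0:3]


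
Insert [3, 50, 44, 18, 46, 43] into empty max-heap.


Insert 3: [3]
Insert 50: [50, 3]
Insert 44: [50, 3, 44]
Insert 18: [50, 18, 44, 3]
Insert 46: [50, 46, 44, 3, 18]
Insert 43: [50, 46, 44, 3, 18, 43]

Final heap: [50, 46, 44, 3, 18, 43]


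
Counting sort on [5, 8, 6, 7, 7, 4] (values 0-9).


Input: [5, 8, 6, 7, 7, 4]
Counts: [0, 0, 0, 0, 1, 1, 1, 2, 1, 0]

Sorted: [4, 5, 6, 7, 7, 8]


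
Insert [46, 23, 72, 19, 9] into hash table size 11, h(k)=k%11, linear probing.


Insert 46: h=2 -> slot 2
Insert 23: h=1 -> slot 1
Insert 72: h=6 -> slot 6
Insert 19: h=8 -> slot 8
Insert 9: h=9 -> slot 9

Table: [None, 23, 46, None, None, None, 72, None, 19, 9, None]


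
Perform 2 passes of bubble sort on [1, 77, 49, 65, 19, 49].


Initial: [1, 77, 49, 65, 19, 49]
Pass 1: [1, 49, 65, 19, 49, 77] (4 swaps)
Pass 2: [1, 49, 19, 49, 65, 77] (2 swaps)

After 2 passes: [1, 49, 19, 49, 65, 77]


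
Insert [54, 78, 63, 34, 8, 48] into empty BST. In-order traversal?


Insert 54: root
Insert 78: R from 54
Insert 63: R from 54 -> L from 78
Insert 34: L from 54
Insert 8: L from 54 -> L from 34
Insert 48: L from 54 -> R from 34

In-order: [8, 34, 48, 54, 63, 78]


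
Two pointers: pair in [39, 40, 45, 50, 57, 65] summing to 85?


lo=0(39)+hi=5(65)=104
lo=0(39)+hi=4(57)=96
lo=0(39)+hi=3(50)=89
lo=0(39)+hi=2(45)=84
lo=1(40)+hi=2(45)=85

Yes: 40+45=85


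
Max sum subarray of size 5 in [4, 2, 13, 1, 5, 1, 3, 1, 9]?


[0:5]: 25
[1:6]: 22
[2:7]: 23
[3:8]: 11
[4:9]: 19

Max: 25 at [0:5]


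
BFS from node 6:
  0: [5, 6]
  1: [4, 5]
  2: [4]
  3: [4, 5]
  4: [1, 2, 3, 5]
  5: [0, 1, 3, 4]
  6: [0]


Visit 6, enqueue [0]
Visit 0, enqueue [5]
Visit 5, enqueue [1, 3, 4]
Visit 1, enqueue []
Visit 3, enqueue []
Visit 4, enqueue [2]
Visit 2, enqueue []

BFS order: [6, 0, 5, 1, 3, 4, 2]


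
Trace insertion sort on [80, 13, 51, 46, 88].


Initial: [80, 13, 51, 46, 88]
Insert 13: [13, 80, 51, 46, 88]
Insert 51: [13, 51, 80, 46, 88]
Insert 46: [13, 46, 51, 80, 88]
Insert 88: [13, 46, 51, 80, 88]

Sorted: [13, 46, 51, 80, 88]


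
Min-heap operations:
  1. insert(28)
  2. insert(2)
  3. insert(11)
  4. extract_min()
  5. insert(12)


insert(28) -> [28]
insert(2) -> [2, 28]
insert(11) -> [2, 28, 11]
extract_min()->2, [11, 28]
insert(12) -> [11, 28, 12]

Final heap: [11, 28, 12]


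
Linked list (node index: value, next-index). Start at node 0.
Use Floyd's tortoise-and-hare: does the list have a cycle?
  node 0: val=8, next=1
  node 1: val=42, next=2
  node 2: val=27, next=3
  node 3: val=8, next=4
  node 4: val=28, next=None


Floyd's tortoise (slow, +1) and hare (fast, +2):
  init: slow=0, fast=0
  step 1: slow=1, fast=2
  step 2: slow=2, fast=4
  step 3: fast -> None, no cycle

Cycle: no


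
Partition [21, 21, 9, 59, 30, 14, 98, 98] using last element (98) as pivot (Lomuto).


Pivot: 98
  21 <= 98: advance i (no swap)
  21 <= 98: advance i (no swap)
  9 <= 98: advance i (no swap)
  59 <= 98: advance i (no swap)
  30 <= 98: advance i (no swap)
  14 <= 98: advance i (no swap)
  98 <= 98: advance i (no swap)
Place pivot at 7: [21, 21, 9, 59, 30, 14, 98, 98]

Partitioned: [21, 21, 9, 59, 30, 14, 98, 98]


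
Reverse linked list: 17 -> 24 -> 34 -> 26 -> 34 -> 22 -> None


Step 1: curr=17, set curr.next=prev(None) | reversed so far: 17
Step 2: curr=24, set curr.next=prev(17) | reversed so far: 24 -> 17
Step 3: curr=34, set curr.next=prev(24) | reversed so far: 34 -> 24 -> 17
Step 4: curr=26, set curr.next=prev(34) | reversed so far: 26 -> 34 -> 24 -> 17
Step 5: curr=34, set curr.next=prev(26) | reversed so far: 34 -> 26 -> 34 -> 24 -> 17
Step 6: curr=22, set curr.next=prev(34) | reversed so far: 22 -> 34 -> 26 -> 34 -> 24 -> 17

22 -> 34 -> 26 -> 34 -> 24 -> 17 -> None
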